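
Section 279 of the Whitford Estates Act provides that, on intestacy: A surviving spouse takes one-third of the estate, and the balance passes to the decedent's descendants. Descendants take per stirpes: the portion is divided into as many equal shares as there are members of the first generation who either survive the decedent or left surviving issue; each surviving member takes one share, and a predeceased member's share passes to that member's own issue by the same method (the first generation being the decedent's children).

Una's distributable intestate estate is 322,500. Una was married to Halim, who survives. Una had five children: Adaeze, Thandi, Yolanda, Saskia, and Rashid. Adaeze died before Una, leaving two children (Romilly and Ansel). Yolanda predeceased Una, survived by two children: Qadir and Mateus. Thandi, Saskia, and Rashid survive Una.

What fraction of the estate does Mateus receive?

Halim takes one-third of 322,500 = 107,500. The remaining 215,000 passes to the descendants.
The descendants' portion (215,000) is divided into 5 shares of 43,000: Thandi, Saskia, and Rashid each take 43,000; Adaeze's 43,000 share passes to Adaeze's issue; Yolanda's 43,000 share passes to Yolanda's issue.
Adaeze's share (43,000) is divided into 2 shares of 21,500: Romilly and Ansel each take 21,500.
Yolanda's share (43,000) is divided into 2 shares of 21,500: Qadir and Mateus each take 21,500.

Mateus receives 1/15 of the estate.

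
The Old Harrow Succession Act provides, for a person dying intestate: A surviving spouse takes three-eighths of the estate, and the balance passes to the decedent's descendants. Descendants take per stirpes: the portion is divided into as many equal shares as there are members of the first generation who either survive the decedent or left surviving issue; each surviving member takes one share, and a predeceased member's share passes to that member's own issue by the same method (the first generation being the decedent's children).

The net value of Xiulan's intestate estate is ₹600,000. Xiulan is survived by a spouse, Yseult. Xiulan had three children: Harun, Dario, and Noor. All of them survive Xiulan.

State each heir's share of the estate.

Yseult: ₹225,000; Harun: ₹125,000; Dario: ₹125,000; Noor: ₹125,000

Yseult takes three-eighths of ₹600,000 = ₹225,000. The remaining ₹375,000 passes to the descendants.
The descendants' portion (₹375,000) is divided into 3 shares of ₹125,000: Harun, Dario, and Noor each take ₹125,000.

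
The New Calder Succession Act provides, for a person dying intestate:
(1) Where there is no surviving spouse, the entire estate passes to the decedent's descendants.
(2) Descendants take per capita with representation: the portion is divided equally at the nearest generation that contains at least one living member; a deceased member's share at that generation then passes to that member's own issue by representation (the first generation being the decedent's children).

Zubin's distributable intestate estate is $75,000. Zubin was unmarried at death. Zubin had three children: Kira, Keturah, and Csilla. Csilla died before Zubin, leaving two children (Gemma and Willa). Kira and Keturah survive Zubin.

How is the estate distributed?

Kira: $25,000; Keturah: $25,000; Gemma: $12,500; Willa: $12,500

The entire $75,000 passes to the descendants.
That amount ($75,000) is divided into 3 shares of $25,000: Kira and Keturah each take $25,000; Csilla's $25,000 share passes to Csilla's issue.
Csilla's share ($25,000) is divided into 2 shares of $12,500: Gemma and Willa each take $12,500.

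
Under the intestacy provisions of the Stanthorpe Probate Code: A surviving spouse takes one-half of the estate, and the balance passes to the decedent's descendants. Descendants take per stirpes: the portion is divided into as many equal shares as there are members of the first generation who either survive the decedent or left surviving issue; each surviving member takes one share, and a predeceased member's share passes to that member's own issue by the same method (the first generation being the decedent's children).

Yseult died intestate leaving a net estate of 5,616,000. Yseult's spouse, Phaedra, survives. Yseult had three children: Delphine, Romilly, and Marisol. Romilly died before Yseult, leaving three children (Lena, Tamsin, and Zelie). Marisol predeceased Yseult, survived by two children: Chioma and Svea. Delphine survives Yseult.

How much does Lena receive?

Lena receives 312,000.

Phaedra takes one-half of 5,616,000 = 2,808,000. The remaining 2,808,000 passes to the descendants.
The descendants' portion (2,808,000) is divided into 3 shares of 936,000: Delphine takes 936,000; Romilly's 936,000 share passes to Romilly's issue; Marisol's 936,000 share passes to Marisol's issue.
Romilly's share (936,000) is divided into 3 shares of 312,000: Lena, Tamsin, and Zelie each take 312,000.
Marisol's share (936,000) is divided into 2 shares of 468,000: Chioma and Svea each take 468,000.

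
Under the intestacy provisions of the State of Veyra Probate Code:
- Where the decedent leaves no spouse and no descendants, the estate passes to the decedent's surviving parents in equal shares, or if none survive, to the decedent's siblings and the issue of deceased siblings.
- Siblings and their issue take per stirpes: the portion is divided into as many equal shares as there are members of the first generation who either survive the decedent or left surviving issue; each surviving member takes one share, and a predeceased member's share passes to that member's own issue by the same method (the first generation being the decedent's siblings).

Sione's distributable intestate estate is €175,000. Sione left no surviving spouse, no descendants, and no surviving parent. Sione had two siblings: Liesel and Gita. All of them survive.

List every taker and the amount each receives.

The entire €175,000 passes to the siblings and their issue.
That amount (€175,000) is divided into 2 shares of €87,500: Liesel and Gita each take €87,500.

Liesel: €87,500; Gita: €87,500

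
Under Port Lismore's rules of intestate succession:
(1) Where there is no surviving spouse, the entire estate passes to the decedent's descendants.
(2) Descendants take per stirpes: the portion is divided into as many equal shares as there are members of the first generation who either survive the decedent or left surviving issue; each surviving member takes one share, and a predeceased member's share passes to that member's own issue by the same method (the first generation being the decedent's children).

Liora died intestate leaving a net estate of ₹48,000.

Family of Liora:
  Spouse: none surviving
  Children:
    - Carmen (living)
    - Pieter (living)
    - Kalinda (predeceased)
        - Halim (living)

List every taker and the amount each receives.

The entire ₹48,000 passes to the descendants.
That amount (₹48,000) is divided into 3 shares of ₹16,000: Carmen and Pieter each take ₹16,000; Kalinda's ₹16,000 share passes to Kalinda's issue.
Kalinda's share (₹16,000) passes entirely to Halim.

Carmen: ₹16,000; Pieter: ₹16,000; Halim: ₹16,000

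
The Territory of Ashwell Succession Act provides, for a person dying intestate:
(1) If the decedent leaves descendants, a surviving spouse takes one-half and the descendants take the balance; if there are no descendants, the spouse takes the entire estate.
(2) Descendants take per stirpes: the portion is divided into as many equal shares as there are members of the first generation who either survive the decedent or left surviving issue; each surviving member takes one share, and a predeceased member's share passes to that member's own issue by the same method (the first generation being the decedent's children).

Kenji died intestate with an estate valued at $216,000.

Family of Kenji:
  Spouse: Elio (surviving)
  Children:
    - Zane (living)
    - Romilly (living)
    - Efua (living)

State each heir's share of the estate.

Elio: $108,000; Zane: $36,000; Romilly: $36,000; Efua: $36,000

Elio takes one-half of $216,000 = $108,000. The remaining $108,000 passes to the descendants.
The descendants' portion ($108,000) is divided into 3 shares of $36,000: Zane, Romilly, and Efua each take $36,000.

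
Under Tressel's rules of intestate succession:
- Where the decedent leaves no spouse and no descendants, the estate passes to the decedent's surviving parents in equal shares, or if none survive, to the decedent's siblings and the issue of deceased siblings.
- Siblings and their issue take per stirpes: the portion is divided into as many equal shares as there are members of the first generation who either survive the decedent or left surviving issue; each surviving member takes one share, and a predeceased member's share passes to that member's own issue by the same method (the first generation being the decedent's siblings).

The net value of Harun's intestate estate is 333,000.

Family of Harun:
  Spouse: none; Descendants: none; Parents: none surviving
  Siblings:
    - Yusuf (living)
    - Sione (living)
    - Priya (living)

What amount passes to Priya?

Priya receives 111,000.

The entire 333,000 passes to the siblings and their issue.
That amount (333,000) is divided into 3 shares of 111,000: Yusuf, Sione, and Priya each take 111,000.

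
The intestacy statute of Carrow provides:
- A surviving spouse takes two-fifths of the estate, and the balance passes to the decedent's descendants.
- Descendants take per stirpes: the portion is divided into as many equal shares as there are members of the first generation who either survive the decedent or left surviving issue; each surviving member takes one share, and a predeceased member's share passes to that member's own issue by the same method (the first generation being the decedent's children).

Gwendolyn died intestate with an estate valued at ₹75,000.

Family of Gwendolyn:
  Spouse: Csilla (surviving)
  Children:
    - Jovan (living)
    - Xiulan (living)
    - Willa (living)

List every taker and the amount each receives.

Csilla takes two-fifths of ₹75,000 = ₹30,000. The remaining ₹45,000 passes to the descendants.
The descendants' portion (₹45,000) is divided into 3 shares of ₹15,000: Jovan, Xiulan, and Willa each take ₹15,000.

Csilla: ₹30,000; Jovan: ₹15,000; Xiulan: ₹15,000; Willa: ₹15,000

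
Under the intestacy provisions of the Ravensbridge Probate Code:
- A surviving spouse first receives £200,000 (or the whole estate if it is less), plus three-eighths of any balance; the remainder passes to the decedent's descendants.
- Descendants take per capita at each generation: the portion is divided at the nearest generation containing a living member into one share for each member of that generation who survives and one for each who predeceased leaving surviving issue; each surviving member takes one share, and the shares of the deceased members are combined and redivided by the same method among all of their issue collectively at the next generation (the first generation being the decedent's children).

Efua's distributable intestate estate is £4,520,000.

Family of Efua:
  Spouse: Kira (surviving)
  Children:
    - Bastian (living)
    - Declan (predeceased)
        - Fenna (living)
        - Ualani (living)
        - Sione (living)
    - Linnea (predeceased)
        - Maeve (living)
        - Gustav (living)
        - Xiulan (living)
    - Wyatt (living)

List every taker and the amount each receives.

Kira: £1,820,000; Bastian: £675,000; Fenna: £225,000; Ualani: £225,000; Sione: £225,000; Maeve: £225,000; Gustav: £225,000; Xiulan: £225,000; Wyatt: £675,000

Kira first takes £200,000, leaving a balance of £4,320,000. Kira then takes three-eighths of the balance (£1,620,000), for a total of £1,820,000. The remaining £2,700,000 passes to the descendants.
The descendants' portion (£2,700,000) is divided at the children's generation into 4 shares of £675,000. Bastian and Wyatt each take £675,000. The 2 shares of the deceased (Declan and Linnea) are combined into a pool of £1,350,000.
That pool (£1,350,000) is divided at the grandchildren's generation equally among Fenna, Ualani, Sione, Maeve, Gustav, and Xiulan: £225,000 each.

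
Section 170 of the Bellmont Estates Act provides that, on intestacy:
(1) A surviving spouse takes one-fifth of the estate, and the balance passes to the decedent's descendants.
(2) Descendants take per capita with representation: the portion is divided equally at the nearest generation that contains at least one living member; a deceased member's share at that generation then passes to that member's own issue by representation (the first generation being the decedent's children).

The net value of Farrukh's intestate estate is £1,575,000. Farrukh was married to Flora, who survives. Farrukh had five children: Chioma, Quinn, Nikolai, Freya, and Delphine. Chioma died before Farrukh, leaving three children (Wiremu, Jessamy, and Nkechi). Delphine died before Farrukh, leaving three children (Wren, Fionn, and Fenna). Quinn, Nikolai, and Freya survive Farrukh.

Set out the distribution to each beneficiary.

Flora: £315,000; Wiremu: £84,000; Jessamy: £84,000; Nkechi: £84,000; Quinn: £252,000; Nikolai: £252,000; Freya: £252,000; Wren: £84,000; Fionn: £84,000; Fenna: £84,000

Flora takes one-fifth of £1,575,000 = £315,000. The remaining £1,260,000 passes to the descendants.
The descendants' portion (£1,260,000) is divided into 5 shares of £252,000: Quinn, Nikolai, and Freya each take £252,000; Chioma's £252,000 share passes to Chioma's issue; Delphine's £252,000 share passes to Delphine's issue.
Chioma's share (£252,000) is divided into 3 shares of £84,000: Wiremu, Jessamy, and Nkechi each take £84,000.
Delphine's share (£252,000) is divided into 3 shares of £84,000: Wren, Fionn, and Fenna each take £84,000.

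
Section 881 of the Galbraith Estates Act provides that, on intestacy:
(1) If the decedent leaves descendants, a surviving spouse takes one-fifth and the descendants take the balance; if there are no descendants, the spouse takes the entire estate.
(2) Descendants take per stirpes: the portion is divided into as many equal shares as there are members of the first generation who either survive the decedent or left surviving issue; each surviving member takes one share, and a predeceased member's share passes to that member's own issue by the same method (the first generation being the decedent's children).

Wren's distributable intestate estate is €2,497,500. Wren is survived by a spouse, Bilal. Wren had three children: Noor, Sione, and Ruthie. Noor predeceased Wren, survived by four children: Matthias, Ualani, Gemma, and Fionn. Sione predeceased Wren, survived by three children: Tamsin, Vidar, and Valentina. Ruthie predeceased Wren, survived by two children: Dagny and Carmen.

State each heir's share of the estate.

Bilal: €499,500; Matthias: €166,500; Ualani: €166,500; Gemma: €166,500; Fionn: €166,500; Tamsin: €222,000; Vidar: €222,000; Valentina: €222,000; Dagny: €333,000; Carmen: €333,000

Bilal takes one-fifth of €2,497,500 = €499,500. The remaining €1,998,000 passes to the descendants.
The descendants' portion (€1,998,000) is divided into 3 shares of €666,000: Noor's €666,000 share passes to Noor's issue; Sione's €666,000 share passes to Sione's issue; Ruthie's €666,000 share passes to Ruthie's issue.
Noor's share (€666,000) is divided into 4 shares of €166,500: Matthias, Ualani, Gemma, and Fionn each take €166,500.
Sione's share (€666,000) is divided into 3 shares of €222,000: Tamsin, Vidar, and Valentina each take €222,000.
Ruthie's share (€666,000) is divided into 2 shares of €333,000: Dagny and Carmen each take €333,000.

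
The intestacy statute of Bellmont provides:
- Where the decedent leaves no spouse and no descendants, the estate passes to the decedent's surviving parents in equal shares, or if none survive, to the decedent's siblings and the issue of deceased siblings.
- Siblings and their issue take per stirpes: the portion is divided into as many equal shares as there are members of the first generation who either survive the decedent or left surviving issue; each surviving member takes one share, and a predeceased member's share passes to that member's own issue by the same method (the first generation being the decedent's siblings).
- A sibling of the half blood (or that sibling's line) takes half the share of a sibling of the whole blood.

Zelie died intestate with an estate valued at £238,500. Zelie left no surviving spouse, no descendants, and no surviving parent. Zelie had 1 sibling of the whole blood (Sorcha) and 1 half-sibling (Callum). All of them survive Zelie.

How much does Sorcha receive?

Sorcha receives £159,000.

The entire £238,500 passes to the siblings and their issue.
Counting each half-blood sibling's line as half a unit, there are 3/2 units in £238,500, so one unit is £159,000. Whole-blood lines (Sorcha) take £159,000 each; half-blood lines (Callum) take £79,500 each.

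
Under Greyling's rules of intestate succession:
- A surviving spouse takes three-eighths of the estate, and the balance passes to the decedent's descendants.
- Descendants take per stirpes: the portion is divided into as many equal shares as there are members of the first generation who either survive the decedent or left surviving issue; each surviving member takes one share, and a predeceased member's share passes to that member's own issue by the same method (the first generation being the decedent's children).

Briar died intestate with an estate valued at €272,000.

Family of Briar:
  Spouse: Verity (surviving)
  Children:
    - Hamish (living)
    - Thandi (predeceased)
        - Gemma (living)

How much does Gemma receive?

Verity takes three-eighths of €272,000 = €102,000. The remaining €170,000 passes to the descendants.
The descendants' portion (€170,000) is divided into 2 shares of €85,000: Hamish takes €85,000; Thandi's €85,000 share passes to Thandi's issue.
Thandi's share (€85,000) passes entirely to Gemma.

Gemma receives €85,000.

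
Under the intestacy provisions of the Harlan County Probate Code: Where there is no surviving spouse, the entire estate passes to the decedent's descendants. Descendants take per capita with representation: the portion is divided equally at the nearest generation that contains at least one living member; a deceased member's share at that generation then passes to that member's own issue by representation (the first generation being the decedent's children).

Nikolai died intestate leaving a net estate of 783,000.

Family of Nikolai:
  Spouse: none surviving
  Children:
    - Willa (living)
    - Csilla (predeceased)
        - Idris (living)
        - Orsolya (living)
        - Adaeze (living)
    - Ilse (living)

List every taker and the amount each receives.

The entire 783,000 passes to the descendants.
That amount (783,000) is divided into 3 shares of 261,000: Willa and Ilse each take 261,000; Csilla's 261,000 share passes to Csilla's issue.
Csilla's share (261,000) is divided into 3 shares of 87,000: Idris, Orsolya, and Adaeze each take 87,000.

Willa: 261,000; Idris: 87,000; Orsolya: 87,000; Adaeze: 87,000; Ilse: 261,000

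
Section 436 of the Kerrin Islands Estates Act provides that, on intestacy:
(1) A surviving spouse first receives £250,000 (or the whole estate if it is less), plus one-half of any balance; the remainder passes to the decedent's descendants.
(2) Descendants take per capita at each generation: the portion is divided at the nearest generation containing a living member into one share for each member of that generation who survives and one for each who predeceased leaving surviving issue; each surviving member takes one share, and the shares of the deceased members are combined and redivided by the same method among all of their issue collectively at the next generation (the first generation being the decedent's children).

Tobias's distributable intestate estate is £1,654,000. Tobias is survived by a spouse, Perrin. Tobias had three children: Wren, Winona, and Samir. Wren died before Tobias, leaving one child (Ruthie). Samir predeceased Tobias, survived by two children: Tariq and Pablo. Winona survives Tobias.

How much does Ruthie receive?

Perrin first takes £250,000, leaving a balance of £1,404,000. Perrin then takes one-half of the balance (£702,000), for a total of £952,000. The remaining £702,000 passes to the descendants.
The descendants' portion (£702,000) is divided at the children's generation into 3 shares of £234,000. Winona takes £234,000. The 2 shares of the deceased (Wren and Samir) are combined into a pool of £468,000.
That pool (£468,000) is divided at the grandchildren's generation equally among Ruthie, Tariq, and Pablo: £156,000 each.

Ruthie receives £156,000.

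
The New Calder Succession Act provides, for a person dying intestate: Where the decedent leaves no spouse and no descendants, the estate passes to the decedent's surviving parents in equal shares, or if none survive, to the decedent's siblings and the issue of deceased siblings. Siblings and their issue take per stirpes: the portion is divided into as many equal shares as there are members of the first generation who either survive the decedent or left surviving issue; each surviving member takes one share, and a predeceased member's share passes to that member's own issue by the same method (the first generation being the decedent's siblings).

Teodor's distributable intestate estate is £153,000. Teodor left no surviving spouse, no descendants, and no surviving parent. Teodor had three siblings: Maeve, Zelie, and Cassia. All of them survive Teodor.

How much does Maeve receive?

The entire £153,000 passes to the siblings and their issue.
That amount (£153,000) is divided into 3 shares of £51,000: Maeve, Zelie, and Cassia each take £51,000.

Maeve receives £51,000.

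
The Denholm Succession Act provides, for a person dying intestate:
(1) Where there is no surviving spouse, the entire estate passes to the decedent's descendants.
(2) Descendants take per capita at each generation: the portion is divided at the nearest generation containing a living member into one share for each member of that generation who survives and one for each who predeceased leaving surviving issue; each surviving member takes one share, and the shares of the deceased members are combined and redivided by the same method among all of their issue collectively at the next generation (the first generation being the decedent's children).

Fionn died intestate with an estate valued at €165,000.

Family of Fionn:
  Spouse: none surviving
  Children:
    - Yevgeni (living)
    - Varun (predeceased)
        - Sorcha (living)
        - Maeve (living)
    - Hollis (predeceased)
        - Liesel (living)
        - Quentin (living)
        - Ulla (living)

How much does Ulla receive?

Ulla receives €22,000.

The entire €165,000 passes to the descendants.
That amount (€165,000) is divided at the children's generation into 3 shares of €55,000. Yevgeni takes €55,000. The 2 shares of the deceased (Varun and Hollis) are combined into a pool of €110,000.
That pool (€110,000) is divided at the grandchildren's generation equally among Sorcha, Maeve, Liesel, Quentin, and Ulla: €22,000 each.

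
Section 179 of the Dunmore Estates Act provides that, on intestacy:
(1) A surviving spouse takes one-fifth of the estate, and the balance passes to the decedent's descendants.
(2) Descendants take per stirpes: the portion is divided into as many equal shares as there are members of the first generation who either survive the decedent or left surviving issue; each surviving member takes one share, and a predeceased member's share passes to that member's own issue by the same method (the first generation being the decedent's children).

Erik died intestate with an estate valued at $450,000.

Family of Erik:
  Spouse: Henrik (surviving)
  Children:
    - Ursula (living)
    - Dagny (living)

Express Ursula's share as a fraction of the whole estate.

Ursula receives 2/5 of the estate.

Henrik takes one-fifth of $450,000 = $90,000. The remaining $360,000 passes to the descendants.
The descendants' portion ($360,000) is divided into 2 shares of $180,000: Ursula and Dagny each take $180,000.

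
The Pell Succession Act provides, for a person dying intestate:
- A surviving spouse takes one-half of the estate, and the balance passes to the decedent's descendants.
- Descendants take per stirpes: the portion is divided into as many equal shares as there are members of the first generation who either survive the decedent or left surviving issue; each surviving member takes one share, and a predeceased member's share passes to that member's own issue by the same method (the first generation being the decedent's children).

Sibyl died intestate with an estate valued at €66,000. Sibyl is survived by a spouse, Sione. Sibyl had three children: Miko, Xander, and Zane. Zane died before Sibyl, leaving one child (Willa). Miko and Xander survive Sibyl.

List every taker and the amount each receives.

Sione takes one-half of €66,000 = €33,000. The remaining €33,000 passes to the descendants.
The descendants' portion (€33,000) is divided into 3 shares of €11,000: Miko and Xander each take €11,000; Zane's €11,000 share passes to Zane's issue.
Zane's share (€11,000) passes entirely to Willa.

Sione: €33,000; Miko: €11,000; Xander: €11,000; Willa: €11,000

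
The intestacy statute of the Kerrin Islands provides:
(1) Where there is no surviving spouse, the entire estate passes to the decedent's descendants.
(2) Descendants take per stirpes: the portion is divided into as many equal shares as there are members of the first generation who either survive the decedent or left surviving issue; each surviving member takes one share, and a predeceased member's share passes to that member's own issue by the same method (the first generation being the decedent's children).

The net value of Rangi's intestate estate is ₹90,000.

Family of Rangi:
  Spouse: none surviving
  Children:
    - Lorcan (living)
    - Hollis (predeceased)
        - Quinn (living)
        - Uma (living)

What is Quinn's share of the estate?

Quinn receives ₹22,500.

The entire ₹90,000 passes to the descendants.
That amount (₹90,000) is divided into 2 shares of ₹45,000: Lorcan takes ₹45,000; Hollis's ₹45,000 share passes to Hollis's issue.
Hollis's share (₹45,000) is divided into 2 shares of ₹22,500: Quinn and Uma each take ₹22,500.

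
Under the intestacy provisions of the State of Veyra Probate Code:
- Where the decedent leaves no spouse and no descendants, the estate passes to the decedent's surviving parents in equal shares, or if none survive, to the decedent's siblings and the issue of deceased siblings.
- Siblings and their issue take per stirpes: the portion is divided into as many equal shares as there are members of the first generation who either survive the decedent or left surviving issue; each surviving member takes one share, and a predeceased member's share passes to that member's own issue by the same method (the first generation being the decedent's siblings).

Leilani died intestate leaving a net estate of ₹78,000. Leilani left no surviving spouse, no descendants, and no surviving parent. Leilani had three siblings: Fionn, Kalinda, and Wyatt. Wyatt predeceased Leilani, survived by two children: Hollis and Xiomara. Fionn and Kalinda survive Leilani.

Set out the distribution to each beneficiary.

The entire ₹78,000 passes to the siblings and their issue.
That amount (₹78,000) is divided into 3 shares of ₹26,000: Fionn and Kalinda each take ₹26,000; Wyatt's ₹26,000 share passes to Wyatt's issue.
Wyatt's share (₹26,000) is divided into 2 shares of ₹13,000: Hollis and Xiomara each take ₹13,000.

Fionn: ₹26,000; Kalinda: ₹26,000; Hollis: ₹13,000; Xiomara: ₹13,000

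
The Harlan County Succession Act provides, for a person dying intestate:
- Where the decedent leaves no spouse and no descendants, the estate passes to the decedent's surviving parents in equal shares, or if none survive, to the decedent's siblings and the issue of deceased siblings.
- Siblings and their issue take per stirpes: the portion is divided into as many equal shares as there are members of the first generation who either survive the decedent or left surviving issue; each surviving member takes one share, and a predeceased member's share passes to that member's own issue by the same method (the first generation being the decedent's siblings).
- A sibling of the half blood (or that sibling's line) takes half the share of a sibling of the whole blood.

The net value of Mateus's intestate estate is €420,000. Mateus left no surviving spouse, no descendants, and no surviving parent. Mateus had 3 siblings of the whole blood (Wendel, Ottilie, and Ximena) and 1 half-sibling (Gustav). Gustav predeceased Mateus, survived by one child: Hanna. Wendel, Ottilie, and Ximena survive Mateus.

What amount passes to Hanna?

The entire €420,000 passes to the siblings and their issue.
Counting each half-blood sibling's line as half a unit, there are 7/2 units in €420,000, so one unit is €120,000. Whole-blood lines (Wendel, Ottilie, and Ximena) take €120,000 each; half-blood lines (Gustav) take €60,000 each.
Gustav's share (€60,000) passes entirely to Hanna.

Hanna receives €60,000.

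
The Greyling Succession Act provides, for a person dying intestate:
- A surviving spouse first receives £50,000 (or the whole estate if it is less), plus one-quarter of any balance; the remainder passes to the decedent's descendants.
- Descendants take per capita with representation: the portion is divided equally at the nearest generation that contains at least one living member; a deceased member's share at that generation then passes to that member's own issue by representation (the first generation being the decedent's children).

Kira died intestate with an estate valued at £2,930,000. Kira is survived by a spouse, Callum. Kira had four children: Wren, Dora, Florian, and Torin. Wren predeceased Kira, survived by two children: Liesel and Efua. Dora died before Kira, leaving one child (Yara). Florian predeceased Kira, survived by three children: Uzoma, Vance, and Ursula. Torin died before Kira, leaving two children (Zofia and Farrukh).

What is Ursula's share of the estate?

Ursula receives £270,000.

Callum first takes £50,000, leaving a balance of £2,880,000. Callum then takes one-quarter of the balance (£720,000), for a total of £770,000. The remaining £2,160,000 passes to the descendants.
No child survives, so the initial division is made at the grandchildren's generation.
The descendants' portion (£2,160,000) is divided into 8 shares of £270,000: Liesel, Efua, Yara, Uzoma, Vance, Ursula, Zofia, and Farrukh each take £270,000.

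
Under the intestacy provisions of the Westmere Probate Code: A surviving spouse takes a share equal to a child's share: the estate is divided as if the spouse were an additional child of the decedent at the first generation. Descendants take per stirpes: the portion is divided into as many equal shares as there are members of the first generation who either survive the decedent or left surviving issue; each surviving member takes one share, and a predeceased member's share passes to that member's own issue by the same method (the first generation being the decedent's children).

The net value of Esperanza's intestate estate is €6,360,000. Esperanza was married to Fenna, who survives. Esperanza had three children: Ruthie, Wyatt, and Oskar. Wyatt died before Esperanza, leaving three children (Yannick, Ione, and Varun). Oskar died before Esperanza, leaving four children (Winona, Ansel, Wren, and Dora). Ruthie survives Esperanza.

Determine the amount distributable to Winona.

Winona receives €397,500.

The spouse counts as an additional share at the children's level, so there are 4 primary shares of €1,590,000. Fenna takes one such share (€1,590,000).
The children's combined portion (€4,770,000) is divided into 3 shares of €1,590,000: Ruthie takes €1,590,000; Wyatt's €1,590,000 share passes to Wyatt's issue; Oskar's €1,590,000 share passes to Oskar's issue.
Wyatt's share (€1,590,000) is divided into 3 shares of €530,000: Yannick, Ione, and Varun each take €530,000.
Oskar's share (€1,590,000) is divided into 4 shares of €397,500: Winona, Ansel, Wren, and Dora each take €397,500.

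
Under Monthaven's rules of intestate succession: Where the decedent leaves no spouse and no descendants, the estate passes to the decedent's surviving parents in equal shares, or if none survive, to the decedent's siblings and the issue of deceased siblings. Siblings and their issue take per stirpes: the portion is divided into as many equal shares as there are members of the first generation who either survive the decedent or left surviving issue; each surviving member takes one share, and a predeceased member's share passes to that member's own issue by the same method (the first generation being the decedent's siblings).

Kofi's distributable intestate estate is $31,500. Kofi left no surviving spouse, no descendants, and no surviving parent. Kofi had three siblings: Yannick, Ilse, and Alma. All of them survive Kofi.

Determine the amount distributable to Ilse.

The entire $31,500 passes to the siblings and their issue.
That amount ($31,500) is divided into 3 shares of $10,500: Yannick, Ilse, and Alma each take $10,500.

Ilse receives $10,500.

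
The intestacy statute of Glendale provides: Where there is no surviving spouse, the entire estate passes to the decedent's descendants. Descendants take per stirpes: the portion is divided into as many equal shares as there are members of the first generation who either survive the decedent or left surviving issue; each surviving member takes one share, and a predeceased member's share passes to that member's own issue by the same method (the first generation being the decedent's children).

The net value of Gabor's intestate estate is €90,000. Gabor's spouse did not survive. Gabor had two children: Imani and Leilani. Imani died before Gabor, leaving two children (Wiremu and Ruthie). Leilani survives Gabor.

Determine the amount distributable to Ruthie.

Ruthie receives €22,500.

The entire €90,000 passes to the descendants.
That amount (€90,000) is divided into 2 shares of €45,000: Leilani takes €45,000; Imani's €45,000 share passes to Imani's issue.
Imani's share (€45,000) is divided into 2 shares of €22,500: Wiremu and Ruthie each take €22,500.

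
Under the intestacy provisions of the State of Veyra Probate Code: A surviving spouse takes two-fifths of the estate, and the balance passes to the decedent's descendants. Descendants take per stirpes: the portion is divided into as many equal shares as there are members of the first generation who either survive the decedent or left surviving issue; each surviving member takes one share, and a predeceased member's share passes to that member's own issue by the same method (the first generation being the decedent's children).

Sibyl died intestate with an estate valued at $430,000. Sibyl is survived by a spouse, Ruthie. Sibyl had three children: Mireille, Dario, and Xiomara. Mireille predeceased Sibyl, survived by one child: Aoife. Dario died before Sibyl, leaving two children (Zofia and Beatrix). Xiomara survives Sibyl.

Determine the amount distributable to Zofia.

Zofia receives $43,000.

Ruthie takes two-fifths of $430,000 = $172,000. The remaining $258,000 passes to the descendants.
The descendants' portion ($258,000) is divided into 3 shares of $86,000: Xiomara takes $86,000; Mireille's $86,000 share passes to Mireille's issue; Dario's $86,000 share passes to Dario's issue.
Mireille's share ($86,000) passes entirely to Aoife.
Dario's share ($86,000) is divided into 2 shares of $43,000: Zofia and Beatrix each take $43,000.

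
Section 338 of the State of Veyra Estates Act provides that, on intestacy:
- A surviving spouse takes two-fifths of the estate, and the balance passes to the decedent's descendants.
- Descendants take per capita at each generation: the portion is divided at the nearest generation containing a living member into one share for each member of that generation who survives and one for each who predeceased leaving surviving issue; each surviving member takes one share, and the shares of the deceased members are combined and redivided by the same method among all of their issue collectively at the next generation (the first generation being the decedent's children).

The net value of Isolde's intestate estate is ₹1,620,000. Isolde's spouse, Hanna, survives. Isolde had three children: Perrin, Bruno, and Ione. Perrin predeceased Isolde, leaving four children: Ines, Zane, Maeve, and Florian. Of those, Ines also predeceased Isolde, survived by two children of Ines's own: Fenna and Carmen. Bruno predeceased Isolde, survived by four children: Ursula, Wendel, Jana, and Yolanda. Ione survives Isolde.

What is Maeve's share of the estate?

Maeve receives ₹81,000.

Hanna takes two-fifths of ₹1,620,000 = ₹648,000. The remaining ₹972,000 passes to the descendants.
The descendants' portion (₹972,000) is divided at the children's generation into 3 shares of ₹324,000. Ione takes ₹324,000. The 2 shares of the deceased (Perrin and Bruno) are combined into a pool of ₹648,000.
That pool (₹648,000) is divided at the grandchildren's generation into 8 shares of ₹81,000. Zane, Maeve, Florian, Ursula, Wendel, Jana, and Yolanda each take ₹81,000. The remaining share for the deceased Ines (₹81,000) is carried to the next generation.
That pool (₹81,000) is divided at the great-grandchildren's generation equally among Fenna and Carmen: ₹40,500 each.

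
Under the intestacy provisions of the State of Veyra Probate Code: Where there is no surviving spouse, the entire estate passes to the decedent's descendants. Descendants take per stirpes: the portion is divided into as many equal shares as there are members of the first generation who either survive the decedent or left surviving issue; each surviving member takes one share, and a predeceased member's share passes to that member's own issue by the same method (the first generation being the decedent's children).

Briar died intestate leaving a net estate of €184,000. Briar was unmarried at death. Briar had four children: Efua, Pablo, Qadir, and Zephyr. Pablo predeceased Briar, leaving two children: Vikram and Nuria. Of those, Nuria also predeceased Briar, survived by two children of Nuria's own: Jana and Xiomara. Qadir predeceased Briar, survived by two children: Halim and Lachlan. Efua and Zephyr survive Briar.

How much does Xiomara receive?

Xiomara receives €11,500.

The entire €184,000 passes to the descendants.
That amount (€184,000) is divided into 4 shares of €46,000: Efua and Zephyr each take €46,000; Pablo's €46,000 share passes to Pablo's issue; Qadir's €46,000 share passes to Qadir's issue.
Pablo's share (€46,000) is divided into 2 shares of €23,000: Vikram takes €23,000; Nuria's €23,000 share passes to Nuria's issue.
Nuria's share (€23,000) is divided into 2 shares of €11,500: Jana and Xiomara each take €11,500.
Qadir's share (€46,000) is divided into 2 shares of €23,000: Halim and Lachlan each take €23,000.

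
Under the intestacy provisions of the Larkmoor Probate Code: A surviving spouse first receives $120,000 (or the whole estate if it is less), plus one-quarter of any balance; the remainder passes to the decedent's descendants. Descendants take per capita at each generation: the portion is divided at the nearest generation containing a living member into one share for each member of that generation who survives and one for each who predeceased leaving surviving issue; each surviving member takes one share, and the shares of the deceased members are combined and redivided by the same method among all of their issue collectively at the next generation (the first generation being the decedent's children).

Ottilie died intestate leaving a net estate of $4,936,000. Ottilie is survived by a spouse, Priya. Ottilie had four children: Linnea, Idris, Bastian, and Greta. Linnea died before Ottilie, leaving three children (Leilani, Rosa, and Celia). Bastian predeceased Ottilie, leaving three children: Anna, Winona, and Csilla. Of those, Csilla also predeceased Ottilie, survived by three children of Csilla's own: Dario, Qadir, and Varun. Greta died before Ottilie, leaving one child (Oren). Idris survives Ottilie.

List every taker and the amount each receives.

Priya first takes $120,000, leaving a balance of $4,816,000. Priya then takes one-quarter of the balance ($1,204,000), for a total of $1,324,000. The remaining $3,612,000 passes to the descendants.
The descendants' portion ($3,612,000) is divided at the children's generation into 4 shares of $903,000. Idris takes $903,000. The 3 shares of the deceased (Linnea, Bastian, and Greta) are combined into a pool of $2,709,000.
That pool ($2,709,000) is divided at the grandchildren's generation into 7 shares of $387,000. Leilani, Rosa, Celia, Anna, Winona, and Oren each take $387,000. The remaining share for the deceased Csilla ($387,000) is carried to the next generation.
That pool ($387,000) is divided at the great-grandchildren's generation equally among Dario, Qadir, and Varun: $129,000 each.

Priya: $1,324,000; Leilani: $387,000; Rosa: $387,000; Celia: $387,000; Idris: $903,000; Anna: $387,000; Winona: $387,000; Dario: $129,000; Qadir: $129,000; Varun: $129,000; Oren: $387,000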